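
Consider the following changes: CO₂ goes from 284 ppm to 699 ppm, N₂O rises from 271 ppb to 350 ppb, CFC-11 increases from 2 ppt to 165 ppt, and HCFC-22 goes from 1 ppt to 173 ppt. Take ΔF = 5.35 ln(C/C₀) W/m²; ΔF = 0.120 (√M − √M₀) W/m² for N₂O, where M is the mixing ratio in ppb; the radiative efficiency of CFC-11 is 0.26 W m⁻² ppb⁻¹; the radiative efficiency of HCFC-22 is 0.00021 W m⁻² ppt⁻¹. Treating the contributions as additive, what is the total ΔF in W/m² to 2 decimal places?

CO₂: 5.35 × ln(699/284) = 5.35 × ln(2.46127) = 5.35 × 0.90068 = 4.8186 W/m².
N₂O: 0.120 × (√350 − √271) = 0.120 × (18.7083 − 16.4621) = 0.120 × 2.2462 = 0.2695 W/m².
CFC-11: Δ = 165 − 2 = 163 ppt = 0.163 ppb; ΔF = 0.26 × 0.163 = 0.0424 W/m².
HCFC-22: ΔF = 0.00021 × (173 − 1) = 0.00021 × 172 = 0.0361 W/m².
Total ΔF = 4.8186 + 0.2695 + 0.0424 + 0.0361 = 5.1666 W/m².

ΔF = 5.17 W/m²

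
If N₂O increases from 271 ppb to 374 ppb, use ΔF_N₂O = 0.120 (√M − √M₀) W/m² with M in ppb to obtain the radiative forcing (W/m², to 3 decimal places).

N₂O: 0.120 × (√374 − √271) = 0.120 × (19.3391 − 16.4621) = 0.120 × 2.8770 = 0.3452 W/m².

ΔF = 0.345 W/m²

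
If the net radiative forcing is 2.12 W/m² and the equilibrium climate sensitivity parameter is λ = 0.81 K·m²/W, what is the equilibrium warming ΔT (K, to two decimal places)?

ΔT = λ ΔF = 0.81 × 2.12 = 1.7172 K.

ΔT = 1.72 K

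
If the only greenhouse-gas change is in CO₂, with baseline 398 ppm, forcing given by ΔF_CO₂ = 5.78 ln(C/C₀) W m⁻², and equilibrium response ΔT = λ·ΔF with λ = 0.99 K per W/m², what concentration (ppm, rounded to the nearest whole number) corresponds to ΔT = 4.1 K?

C ≈ 815 ppm

Required forcing: ΔF = ΔT/λ = 4.1/0.99 = 4.1414 W/m².
Then ln(C/398) = ΔF/5.78 = 4.1414/5.78 = 0.71651.
So C = 398 × e^0.71651 = 398 × 2.04728 = 814.82 ppm.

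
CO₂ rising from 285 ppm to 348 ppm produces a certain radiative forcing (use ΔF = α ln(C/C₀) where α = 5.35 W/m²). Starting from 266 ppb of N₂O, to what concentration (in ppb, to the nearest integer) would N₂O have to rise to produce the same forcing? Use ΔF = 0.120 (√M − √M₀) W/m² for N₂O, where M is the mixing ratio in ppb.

M ≈ 636 ppb

CO₂ forcing: 5.35 × ln(348/285) = 5.35 × 0.199713 = 1.06846 W/m².
Set 0.120(√M − √266) = 1.06846: √M = 1.06846/0.120 + √266 = 8.9038 + 16.3095 = 25.2133.
M = (25.2133)² = 635.71 ppb.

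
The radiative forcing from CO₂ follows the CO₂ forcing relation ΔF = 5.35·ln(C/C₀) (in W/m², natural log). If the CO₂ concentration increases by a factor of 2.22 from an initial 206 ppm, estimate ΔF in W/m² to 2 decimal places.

Because the forcing depends only on the ratio C/C₀, the initial concentration does not enter.
ΔF = 5.35 × ln(2.22) = 5.35 × 0.79751 = 4.2667 W/m².

ΔF = 4.27 W/m²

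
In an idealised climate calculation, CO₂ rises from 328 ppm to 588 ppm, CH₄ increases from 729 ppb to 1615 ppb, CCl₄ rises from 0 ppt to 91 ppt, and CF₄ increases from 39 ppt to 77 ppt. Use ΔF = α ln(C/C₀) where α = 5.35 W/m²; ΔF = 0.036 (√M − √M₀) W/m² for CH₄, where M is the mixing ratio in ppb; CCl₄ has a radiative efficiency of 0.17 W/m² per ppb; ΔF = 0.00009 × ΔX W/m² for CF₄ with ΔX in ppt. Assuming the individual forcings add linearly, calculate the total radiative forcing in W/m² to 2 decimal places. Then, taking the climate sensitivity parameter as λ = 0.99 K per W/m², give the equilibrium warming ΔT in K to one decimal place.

ΔF = 3.62 W/m²; ΔT = 3.6 K

CO₂: 5.35 × ln(588/328) = 5.35 × ln(1.79268) = 5.35 × 0.58371 = 3.1228 W/m².
CH₄: 0.036 × (√1615 − √729) = 0.036 × (40.1871 − 27.0000) = 0.036 × 13.1871 = 0.4747 W/m².
CCl₄: Δ = 91 − 0 = 91 ppt = 0.091 ppb; ΔF = 0.17 × 0.091 = 0.0155 W/m².
CF₄: ΔF = 0.00009 × (77 − 39) = 0.00009 × 38 = 0.0034 W/m².
Total ΔF = 3.1228 + 0.4747 + 0.0155 + 0.0034 = 3.6164 W/m².
ΔT = λ ΔF = 0.99 × 3.62 = 3.5838 K.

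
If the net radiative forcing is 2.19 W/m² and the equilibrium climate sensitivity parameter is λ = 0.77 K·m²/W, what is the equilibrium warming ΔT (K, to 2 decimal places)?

ΔT = 1.69 K

ΔT = λ ΔF = 0.77 × 2.19 = 1.6863 K.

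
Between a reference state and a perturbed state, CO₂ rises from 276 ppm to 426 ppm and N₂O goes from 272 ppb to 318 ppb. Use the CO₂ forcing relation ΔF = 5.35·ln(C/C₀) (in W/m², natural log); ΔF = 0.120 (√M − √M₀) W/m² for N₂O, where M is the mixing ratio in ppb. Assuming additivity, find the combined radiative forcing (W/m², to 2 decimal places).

CO₂: 5.35 × ln(426/276) = 5.35 × ln(1.54348) = 5.35 × 0.43404 = 2.3221 W/m².
N₂O: 0.120 × (√318 − √272) = 0.120 × (17.8326 − 16.4924) = 0.120 × 1.3402 = 0.1608 W/m².
Total ΔF = 2.3221 + 0.1608 = 2.4829 W/m².

ΔF = 2.48 W/m²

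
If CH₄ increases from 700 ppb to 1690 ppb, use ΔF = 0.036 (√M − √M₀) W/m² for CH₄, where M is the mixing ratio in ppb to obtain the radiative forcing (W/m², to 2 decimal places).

CH₄: 0.036 × (√1690 − √700) = 0.036 × (41.1096 − 26.4575) = 0.036 × 14.6521 = 0.5275 W/m².

ΔF = 0.53 W/m²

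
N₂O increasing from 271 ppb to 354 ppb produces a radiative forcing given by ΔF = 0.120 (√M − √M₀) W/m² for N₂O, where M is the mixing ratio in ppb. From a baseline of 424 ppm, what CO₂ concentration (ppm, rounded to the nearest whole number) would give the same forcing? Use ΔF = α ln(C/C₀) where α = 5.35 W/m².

N₂O forcing: 0.120 × (√354 − √271) = 0.120 × (18.8149 − 16.4621) = 0.120 × 2.3528 = 0.28234 W/m².
Set 5.35 ln(C/424) = 0.28234: ln(C/424) = 0.28234/5.35 = 0.05277, so C = 424 × e^0.05277 = 424 × 1.05419 = 446.98 ppm.

C ≈ 447 ppm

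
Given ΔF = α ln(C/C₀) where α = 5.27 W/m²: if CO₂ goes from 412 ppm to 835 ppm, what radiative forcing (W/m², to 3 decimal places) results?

CO₂: 5.27 × ln(835/412) = 5.27 × ln(2.02670) = 5.27 × 0.70641 = 3.7228 W/m².

ΔF = 3.723 W/m²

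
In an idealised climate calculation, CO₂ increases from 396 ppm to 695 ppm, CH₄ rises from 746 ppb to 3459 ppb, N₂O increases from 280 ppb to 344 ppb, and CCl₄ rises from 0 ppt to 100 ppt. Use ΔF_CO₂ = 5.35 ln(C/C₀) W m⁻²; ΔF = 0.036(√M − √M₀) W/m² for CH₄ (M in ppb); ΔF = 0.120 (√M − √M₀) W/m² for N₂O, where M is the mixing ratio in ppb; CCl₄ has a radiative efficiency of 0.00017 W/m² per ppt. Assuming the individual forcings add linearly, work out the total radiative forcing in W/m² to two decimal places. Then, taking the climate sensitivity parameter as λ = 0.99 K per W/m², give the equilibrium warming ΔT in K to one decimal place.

CO₂: 5.35 × ln(695/396) = 5.35 × ln(1.75505) = 5.35 × 0.56250 = 3.0094 W/m².
CH₄: 0.036 × (√3459 − √746) = 0.036 × (58.8133 − 27.3130) = 0.036 × 31.5003 = 1.1340 W/m².
N₂O: 0.120 × (√344 − √280) = 0.120 × (18.5472 − 16.7332) = 0.120 × 1.8140 = 0.2177 W/m².
CCl₄: ΔF = 0.00017 × (100 − 0) = 0.00017 × 100 = 0.0170 W/m².
Total ΔF = 3.0094 + 1.1340 + 0.2177 + 0.0170 = 4.3781 W/m².
ΔT = λ ΔF = 0.99 × 4.38 = 4.3362 K.

ΔF = 4.38 W/m²; ΔT = 4.3 K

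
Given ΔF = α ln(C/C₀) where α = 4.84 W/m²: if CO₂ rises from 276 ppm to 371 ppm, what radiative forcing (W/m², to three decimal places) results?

CO₂: 4.84 × ln(371/276) = 4.84 × ln(1.34420) = 4.84 × 0.29580 = 1.4317 W/m².

ΔF = 1.432 W/m²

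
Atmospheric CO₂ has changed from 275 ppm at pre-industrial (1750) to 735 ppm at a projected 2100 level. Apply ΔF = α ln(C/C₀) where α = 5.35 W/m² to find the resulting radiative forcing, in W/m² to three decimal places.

ΔF = 5.260 W/m²

CO₂: 5.35 × ln(735/275) = 5.35 × ln(2.67273) = 5.35 × 0.98310 = 5.2596 W/m².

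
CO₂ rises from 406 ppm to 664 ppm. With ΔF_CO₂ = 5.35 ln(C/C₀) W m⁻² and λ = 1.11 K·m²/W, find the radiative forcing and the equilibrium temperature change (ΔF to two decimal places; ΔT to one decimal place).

ΔF = 2.63 W/m²; ΔT = 2.9 K

CO₂: 5.35 × ln(664/406) = 5.35 × ln(1.63547) = 5.35 × 0.49193 = 2.6318 W/m².
ΔT = λ ΔF = 1.11 × 2.63 = 2.9193 K.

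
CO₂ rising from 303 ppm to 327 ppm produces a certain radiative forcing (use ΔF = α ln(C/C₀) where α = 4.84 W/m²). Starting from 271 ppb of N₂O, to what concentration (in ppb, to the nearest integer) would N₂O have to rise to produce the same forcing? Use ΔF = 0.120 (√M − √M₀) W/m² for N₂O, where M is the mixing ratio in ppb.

CO₂ forcing: 4.84 × ln(327/303) = 4.84 × 0.076227 = 0.36894 W/m².
Set 0.120(√M − √271) = 0.36894: √M = 0.36894/0.120 + √271 = 3.0745 + 16.4621 = 19.5366.
M = (19.5366)² = 381.68 ppb.

M ≈ 382 ppb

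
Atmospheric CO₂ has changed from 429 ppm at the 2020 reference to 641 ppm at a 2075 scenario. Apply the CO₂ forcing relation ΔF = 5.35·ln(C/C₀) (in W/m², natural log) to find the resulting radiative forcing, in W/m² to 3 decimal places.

ΔF = 2.148 W/m²

CO₂ absorption bands are partially saturated, so forcing scales with the logarithm of the concentration ratio.
CO₂: 5.35 × ln(641/429) = 5.35 × ln(1.49417) = 5.35 × 0.40157 = 2.1484 W/m².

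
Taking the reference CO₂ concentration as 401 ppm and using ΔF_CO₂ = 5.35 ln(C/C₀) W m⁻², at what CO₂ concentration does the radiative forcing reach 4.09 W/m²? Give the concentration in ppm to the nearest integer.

Set 5.35 ln(C/401) = 4.09, so ln(C/401) = 4.09/5.35 = 0.76449.
Then C/401 = e^0.76449 = 2.14790, giving C = 401 × 2.14790 = 861.31 ppm.

C ≈ 861 ppm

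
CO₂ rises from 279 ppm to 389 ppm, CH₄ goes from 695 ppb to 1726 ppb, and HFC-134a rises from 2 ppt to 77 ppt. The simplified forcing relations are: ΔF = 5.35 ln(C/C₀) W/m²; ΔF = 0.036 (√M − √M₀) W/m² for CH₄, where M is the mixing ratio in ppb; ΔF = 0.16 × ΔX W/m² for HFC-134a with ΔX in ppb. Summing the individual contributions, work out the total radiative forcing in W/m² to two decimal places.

CO₂: 5.35 × ln(389/279) = 5.35 × ln(1.39427) = 5.35 × 0.33237 = 1.7782 W/m².
CH₄: 0.036 × (√1726 − √695) = 0.036 × (41.5452 − 26.3629) = 0.036 × 15.1823 = 0.5466 W/m².
HFC-134a: Δ = 77 − 2 = 75 ppt = 0.075 ppb; ΔF = 0.16 × 0.075 = 0.0120 W/m².
Total ΔF = 1.7782 + 0.5466 + 0.0120 = 2.3368 W/m².

ΔF = 2.34 W/m²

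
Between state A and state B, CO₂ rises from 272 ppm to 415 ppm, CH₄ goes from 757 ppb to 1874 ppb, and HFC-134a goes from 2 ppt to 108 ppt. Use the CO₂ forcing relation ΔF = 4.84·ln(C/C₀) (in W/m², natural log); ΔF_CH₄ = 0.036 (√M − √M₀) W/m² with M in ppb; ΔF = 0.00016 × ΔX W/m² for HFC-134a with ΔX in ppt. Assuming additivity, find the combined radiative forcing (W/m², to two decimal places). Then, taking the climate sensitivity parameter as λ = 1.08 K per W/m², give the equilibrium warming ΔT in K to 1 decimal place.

ΔF = 2.63 W/m²; ΔT = 2.8 K

CO₂: 4.84 × ln(415/272) = 4.84 × ln(1.52574) = 4.84 × 0.42248 = 2.0448 W/m².
CH₄: 0.036 × (√1874 − √757) = 0.036 × (43.2897 − 27.5136) = 0.036 × 15.7761 = 0.5679 W/m².
HFC-134a: ΔF = 0.00016 × (108 − 2) = 0.00016 × 106 = 0.0170 W/m².
Total ΔF = 2.0448 + 0.5679 + 0.0170 = 2.6297 W/m².
ΔT = λ ΔF = 1.08 × 2.63 = 2.8404 K.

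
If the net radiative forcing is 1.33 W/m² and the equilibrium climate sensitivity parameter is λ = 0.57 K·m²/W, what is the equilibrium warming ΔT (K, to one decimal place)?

ΔT = λ ΔF = 0.57 × 1.33 = 0.7581 K.

ΔT = 0.8 K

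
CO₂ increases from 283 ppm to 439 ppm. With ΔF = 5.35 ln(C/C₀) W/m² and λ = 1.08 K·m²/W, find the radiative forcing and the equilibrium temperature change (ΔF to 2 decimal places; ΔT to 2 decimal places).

ΔF = 2.35 W/m²; ΔT = 2.54 K

CO₂: 5.35 × ln(439/283) = 5.35 × ln(1.55124) = 5.35 × 0.43905 = 2.3489 W/m².
ΔT = λ ΔF = 1.08 × 2.35 = 2.5380 K.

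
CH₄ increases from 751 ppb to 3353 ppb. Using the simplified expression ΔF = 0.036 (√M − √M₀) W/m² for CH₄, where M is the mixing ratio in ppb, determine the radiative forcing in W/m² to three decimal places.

CH₄: 0.036 × (√3353 − √751) = 0.036 × (57.9051 − 27.4044) = 0.036 × 30.5007 = 1.0980 W/m².

ΔF = 1.098 W/m²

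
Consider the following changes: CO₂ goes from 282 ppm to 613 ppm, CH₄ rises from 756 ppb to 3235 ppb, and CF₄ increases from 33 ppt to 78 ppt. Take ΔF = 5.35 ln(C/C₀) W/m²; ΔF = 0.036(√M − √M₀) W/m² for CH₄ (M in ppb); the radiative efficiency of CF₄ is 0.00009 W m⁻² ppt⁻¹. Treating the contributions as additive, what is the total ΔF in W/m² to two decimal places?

CO₂: 5.35 × ln(613/282) = 5.35 × ln(2.17376) = 5.35 × 0.77646 = 4.1541 W/m².
CH₄: 0.036 × (√3235 − √756) = 0.036 × (56.8771 − 27.4955) = 0.036 × 29.3816 = 1.0577 W/m².
CF₄: ΔF = 0.00009 × (78 − 33) = 0.00009 × 45 = 0.0041 W/m².
Total ΔF = 4.1541 + 1.0577 + 0.0041 = 5.2159 W/m².

ΔF = 5.22 W/m²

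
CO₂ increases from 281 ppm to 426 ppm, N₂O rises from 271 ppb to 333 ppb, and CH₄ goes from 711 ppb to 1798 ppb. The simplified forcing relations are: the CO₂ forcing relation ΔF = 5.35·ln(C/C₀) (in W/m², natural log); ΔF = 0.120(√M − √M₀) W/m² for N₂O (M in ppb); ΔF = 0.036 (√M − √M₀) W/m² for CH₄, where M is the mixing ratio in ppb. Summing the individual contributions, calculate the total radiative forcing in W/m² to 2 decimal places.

ΔF = 3.01 W/m²

CO₂: 5.35 × ln(426/281) = 5.35 × ln(1.51601) = 5.35 × 0.41608 = 2.2260 W/m².
N₂O: 0.120 × (√333 − √271) = 0.120 × (18.2483 − 16.4621) = 0.120 × 1.7862 = 0.2143 W/m².
CH₄: 0.036 × (√1798 − √711) = 0.036 × (42.4028 − 26.6646) = 0.036 × 15.7382 = 0.5666 W/m².
Total ΔF = 2.2260 + 0.2143 + 0.5666 = 3.0069 W/m².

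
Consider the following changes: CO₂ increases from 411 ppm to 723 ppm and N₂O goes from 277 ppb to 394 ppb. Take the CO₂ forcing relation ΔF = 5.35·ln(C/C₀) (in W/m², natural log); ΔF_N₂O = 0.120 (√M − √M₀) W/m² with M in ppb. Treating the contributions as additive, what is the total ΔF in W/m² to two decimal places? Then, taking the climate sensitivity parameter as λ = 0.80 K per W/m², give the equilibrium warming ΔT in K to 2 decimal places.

ΔF = 3.41 W/m²; ΔT = 2.73 K

CO₂: 5.35 × ln(723/411) = 5.35 × ln(1.75912) = 5.35 × 0.56481 = 3.0217 W/m².
N₂O: 0.120 × (√394 − √277) = 0.120 × (19.8494 − 16.6433) = 0.120 × 3.2061 = 0.3847 W/m².
Total ΔF = 3.0217 + 0.3847 = 3.4064 W/m².
ΔT = λ ΔF = 0.80 × 3.41 = 2.7280 K.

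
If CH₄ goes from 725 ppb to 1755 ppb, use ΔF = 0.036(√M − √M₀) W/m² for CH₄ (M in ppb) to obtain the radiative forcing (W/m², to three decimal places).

ΔF = 0.539 W/m²

CH₄: 0.036 × (√1755 − √725) = 0.036 × (41.8927 − 26.9258) = 0.036 × 14.9669 = 0.5388 W/m².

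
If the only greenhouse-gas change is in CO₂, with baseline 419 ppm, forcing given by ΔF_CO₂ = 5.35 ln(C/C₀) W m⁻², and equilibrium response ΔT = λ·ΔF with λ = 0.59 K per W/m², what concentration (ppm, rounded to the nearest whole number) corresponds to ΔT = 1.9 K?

C ≈ 765 ppm

Required forcing: ΔF = ΔT/λ = 1.9/0.59 = 3.2203 W/m².
Then ln(C/419) = ΔF/5.35 = 3.2203/5.35 = 0.60193.
So C = 419 × e^0.60193 = 419 × 1.82564 = 764.94 ppm.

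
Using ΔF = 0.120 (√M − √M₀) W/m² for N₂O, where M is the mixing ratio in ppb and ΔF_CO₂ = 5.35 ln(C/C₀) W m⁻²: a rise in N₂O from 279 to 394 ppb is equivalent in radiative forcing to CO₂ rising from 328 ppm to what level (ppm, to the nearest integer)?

N₂O forcing: 0.120 × (√394 − √279) = 0.120 × (19.8494 − 16.7033) = 0.120 × 3.1461 = 0.37753 W/m².
Set 5.35 ln(C/328) = 0.37753: ln(C/328) = 0.37753/5.35 = 0.07057, so C = 328 × e^0.07057 = 328 × 1.07312 = 351.98 ppm.

C ≈ 352 ppm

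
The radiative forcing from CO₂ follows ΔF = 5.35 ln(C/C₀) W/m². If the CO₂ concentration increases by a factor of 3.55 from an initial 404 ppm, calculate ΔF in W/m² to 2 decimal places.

ΔF = 6.78 W/m²

Because the forcing depends only on the ratio C/C₀, the initial concentration does not enter.
ΔF = 5.35 × ln(3.55) = 5.35 × 1.26695 = 6.7782 W/m².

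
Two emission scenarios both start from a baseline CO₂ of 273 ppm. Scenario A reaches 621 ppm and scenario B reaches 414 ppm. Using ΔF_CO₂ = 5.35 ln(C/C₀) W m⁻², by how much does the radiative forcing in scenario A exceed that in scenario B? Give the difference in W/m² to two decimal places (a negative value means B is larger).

ΔF_A − ΔF_B = 2.17 W/m²

ΔF_A = 5.35 ln(621/273) = 5.35 × 0.82186 = 4.3970 W/m².
ΔF_B = 5.35 ln(414/273) = 5.35 × 0.41639 = 2.2277 W/m².
Difference: 4.3970 − 2.2277 = 2.1693 W/m².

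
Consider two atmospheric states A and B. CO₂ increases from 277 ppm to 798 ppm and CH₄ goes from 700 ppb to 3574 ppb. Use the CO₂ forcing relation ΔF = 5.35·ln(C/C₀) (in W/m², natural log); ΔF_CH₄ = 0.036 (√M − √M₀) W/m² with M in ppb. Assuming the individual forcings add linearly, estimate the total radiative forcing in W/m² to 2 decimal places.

ΔF = 6.86 W/m²

CO₂: 5.35 × ln(798/277) = 5.35 × ln(2.88087) = 5.35 × 1.05809 = 5.6608 W/m².
CH₄: 0.036 × (√3574 − √700) = 0.036 × (59.7829 − 26.4575) = 0.036 × 33.3254 = 1.1997 W/m².
Total ΔF = 5.6608 + 1.1997 = 6.8605 W/m².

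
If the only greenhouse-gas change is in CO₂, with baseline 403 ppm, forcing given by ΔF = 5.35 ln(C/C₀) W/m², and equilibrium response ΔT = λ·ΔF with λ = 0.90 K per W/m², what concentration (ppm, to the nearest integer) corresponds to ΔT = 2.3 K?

C ≈ 650 ppm

Required forcing: ΔF = ΔT/λ = 2.3/0.90 = 2.5556 W/m².
Then ln(C/403) = ΔF/5.35 = 2.5556/5.35 = 0.47768.
So C = 403 × e^0.47768 = 403 × 1.61233 = 649.77 ppm.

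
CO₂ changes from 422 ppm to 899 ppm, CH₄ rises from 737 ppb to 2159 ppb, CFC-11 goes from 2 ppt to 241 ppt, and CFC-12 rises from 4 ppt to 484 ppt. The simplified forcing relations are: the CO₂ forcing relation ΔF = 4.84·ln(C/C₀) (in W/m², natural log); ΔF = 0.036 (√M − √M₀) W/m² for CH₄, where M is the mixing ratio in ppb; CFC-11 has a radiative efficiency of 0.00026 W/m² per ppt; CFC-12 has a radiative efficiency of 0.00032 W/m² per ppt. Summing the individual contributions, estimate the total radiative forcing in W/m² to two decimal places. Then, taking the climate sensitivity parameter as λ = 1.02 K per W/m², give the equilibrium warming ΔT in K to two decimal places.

CO₂: 4.84 × ln(899/422) = 4.84 × ln(2.13033) = 4.84 × 0.75628 = 3.6604 W/m².
CH₄: 0.036 × (√2159 − √737) = 0.036 × (46.4650 − 27.1477) = 0.036 × 19.3173 = 0.6954 W/m².
CFC-11: ΔF = 0.00026 × (241 − 2) = 0.00026 × 239 = 0.0621 W/m².
CFC-12: ΔF = 0.00032 × (484 − 4) = 0.00032 × 480 = 0.1536 W/m².
Total ΔF = 3.6604 + 0.6954 + 0.0621 + 0.1536 = 4.5715 W/m².
ΔT = λ ΔF = 1.02 × 4.57 = 4.6614 K.

ΔF = 4.57 W/m²; ΔT = 4.66 K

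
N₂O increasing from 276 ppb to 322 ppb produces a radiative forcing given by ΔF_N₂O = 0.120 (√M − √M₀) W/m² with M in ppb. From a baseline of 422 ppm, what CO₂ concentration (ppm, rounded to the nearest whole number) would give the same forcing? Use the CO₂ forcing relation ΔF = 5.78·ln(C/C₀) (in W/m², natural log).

N₂O forcing: 0.120 × (√322 − √276) = 0.120 × (17.9444 − 16.6132) = 0.120 × 1.3312 = 0.15974 W/m².
Set 5.78 ln(C/422) = 0.15974: ln(C/422) = 0.15974/5.78 = 0.02764, so C = 422 × e^0.02764 = 422 × 1.02803 = 433.83 ppm.

C ≈ 434 ppm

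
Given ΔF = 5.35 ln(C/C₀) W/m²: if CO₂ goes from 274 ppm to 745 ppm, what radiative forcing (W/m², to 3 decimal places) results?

CO₂: 5.35 × ln(745/274) = 5.35 × ln(2.71898) = 5.35 × 1.00026 = 5.3514 W/m².

ΔF = 5.351 W/m²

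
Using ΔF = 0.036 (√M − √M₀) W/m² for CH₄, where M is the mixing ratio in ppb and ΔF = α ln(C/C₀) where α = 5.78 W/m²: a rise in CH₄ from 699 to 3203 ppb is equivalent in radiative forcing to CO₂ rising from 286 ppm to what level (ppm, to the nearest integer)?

CH₄ forcing: 0.036 × (√3203 − √699) = 0.036 × (56.5951 − 26.4386) = 0.036 × 30.1565 = 1.08563 W/m².
Set 5.78 ln(C/286) = 1.08563: ln(C/286) = 1.08563/5.78 = 0.18783, so C = 286 × e^0.18783 = 286 × 1.20663 = 345.10 ppm.

C ≈ 345 ppm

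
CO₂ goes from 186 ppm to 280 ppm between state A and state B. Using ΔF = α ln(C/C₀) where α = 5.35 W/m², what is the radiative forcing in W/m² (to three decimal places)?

CO₂: 5.35 × ln(280/186) = 5.35 × ln(1.50538) = 5.35 × 0.40905 = 2.1884 W/m².

ΔF = 2.188 W/m²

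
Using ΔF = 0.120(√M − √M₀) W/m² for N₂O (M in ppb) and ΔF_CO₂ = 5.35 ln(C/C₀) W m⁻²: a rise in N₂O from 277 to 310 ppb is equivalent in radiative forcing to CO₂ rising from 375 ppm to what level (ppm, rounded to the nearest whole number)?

N₂O forcing: 0.120 × (√310 − √277) = 0.120 × (17.6068 − 16.6433) = 0.120 × 0.9635 = 0.11562 W/m².
Set 5.35 ln(C/375) = 0.11562: ln(C/375) = 0.11562/5.35 = 0.02161, so C = 375 × e^0.02161 = 375 × 1.02185 = 383.19 ppm.

C ≈ 383 ppm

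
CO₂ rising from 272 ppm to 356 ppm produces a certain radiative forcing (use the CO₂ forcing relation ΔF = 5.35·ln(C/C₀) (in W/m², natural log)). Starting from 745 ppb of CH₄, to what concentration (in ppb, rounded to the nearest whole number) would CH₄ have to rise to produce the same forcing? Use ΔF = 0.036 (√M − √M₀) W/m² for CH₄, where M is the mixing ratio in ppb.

CO₂ forcing: 5.35 × ln(356/272) = 5.35 × 0.269129 = 1.43984 W/m².
Set 0.036(√M − √745) = 1.43984: √M = 1.43984/0.036 + √745 = 39.9956 + 27.2947 = 67.2903.
M = (67.2903)² = 4527.98 ppb.

M ≈ 4528 ppb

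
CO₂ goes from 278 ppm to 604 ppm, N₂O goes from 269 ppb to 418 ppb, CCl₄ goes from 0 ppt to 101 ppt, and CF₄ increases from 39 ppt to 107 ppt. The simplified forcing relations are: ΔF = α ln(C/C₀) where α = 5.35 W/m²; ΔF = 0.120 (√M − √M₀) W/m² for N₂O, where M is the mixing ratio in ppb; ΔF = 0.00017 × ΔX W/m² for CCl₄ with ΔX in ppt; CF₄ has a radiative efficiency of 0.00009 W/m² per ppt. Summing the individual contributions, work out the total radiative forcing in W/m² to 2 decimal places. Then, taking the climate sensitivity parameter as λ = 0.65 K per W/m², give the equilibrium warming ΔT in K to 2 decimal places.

CO₂: 5.35 × ln(604/278) = 5.35 × ln(2.17266) = 5.35 × 0.77595 = 4.1513 W/m².
N₂O: 0.120 × (√418 − √269) = 0.120 × (20.4450 − 16.4012) = 0.120 × 4.0438 = 0.4853 W/m².
CCl₄: ΔF = 0.00017 × (101 − 0) = 0.00017 × 101 = 0.0172 W/m².
CF₄: ΔF = 0.00009 × (107 − 39) = 0.00009 × 68 = 0.0061 W/m².
Total ΔF = 4.1513 + 0.4853 + 0.0172 + 0.0061 = 4.6599 W/m².
ΔT = λ ΔF = 0.65 × 4.66 = 3.0290 K.

ΔF = 4.66 W/m²; ΔT = 3.03 K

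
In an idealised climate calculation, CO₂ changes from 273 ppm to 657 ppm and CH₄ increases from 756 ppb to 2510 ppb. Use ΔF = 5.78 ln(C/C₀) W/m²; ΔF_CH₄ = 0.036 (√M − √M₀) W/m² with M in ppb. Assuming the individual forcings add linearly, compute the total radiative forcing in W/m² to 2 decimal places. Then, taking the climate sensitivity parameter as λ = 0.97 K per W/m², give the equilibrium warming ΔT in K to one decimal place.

ΔF = 5.89 W/m²; ΔT = 5.7 K

CO₂: 5.78 × ln(657/273) = 5.78 × ln(2.40659) = 5.78 × 0.87821 = 5.0761 W/m².
CH₄: 0.036 × (√2510 − √756) = 0.036 × (50.0999 − 27.4955) = 0.036 × 22.6044 = 0.8138 W/m².
Total ΔF = 5.0761 + 0.8138 = 5.8899 W/m².
ΔT = λ ΔF = 0.97 × 5.89 = 5.7133 K.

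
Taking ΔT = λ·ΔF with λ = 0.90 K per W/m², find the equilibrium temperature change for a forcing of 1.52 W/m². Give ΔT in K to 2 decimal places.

ΔT = λ ΔF = 0.90 × 1.52 = 1.3680 K.

ΔT = 1.37 K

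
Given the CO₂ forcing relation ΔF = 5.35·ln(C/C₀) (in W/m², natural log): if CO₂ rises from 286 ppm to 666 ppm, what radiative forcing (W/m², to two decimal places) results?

CO₂: 5.35 × ln(666/286) = 5.35 × ln(2.32867) = 5.35 × 0.84530 = 4.5224 W/m².

ΔF = 4.52 W/m²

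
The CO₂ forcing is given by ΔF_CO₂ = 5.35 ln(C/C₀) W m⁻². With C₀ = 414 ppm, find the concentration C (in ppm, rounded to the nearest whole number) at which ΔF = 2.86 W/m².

C ≈ 707 ppm

Set 5.35 ln(C/414) = 2.86, so ln(C/414) = 2.86/5.35 = 0.53458.
Then C/414 = e^0.53458 = 1.70673, giving C = 414 × 1.70673 = 706.59 ppm.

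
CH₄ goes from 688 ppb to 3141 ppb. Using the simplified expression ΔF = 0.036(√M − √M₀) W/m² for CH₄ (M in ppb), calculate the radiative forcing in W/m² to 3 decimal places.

CH₄: 0.036 × (√3141 − √688) = 0.036 × (56.0446 − 26.2298) = 0.036 × 29.8148 = 1.0733 W/m².

ΔF = 1.073 W/m²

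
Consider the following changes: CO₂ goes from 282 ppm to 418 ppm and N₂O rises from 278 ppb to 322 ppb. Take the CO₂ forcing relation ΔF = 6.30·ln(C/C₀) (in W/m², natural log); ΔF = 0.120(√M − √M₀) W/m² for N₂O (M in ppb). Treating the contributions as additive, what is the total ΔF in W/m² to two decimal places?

CO₂: 6.30 × ln(418/282) = 6.30 × ln(1.48227) = 6.30 × 0.39357 = 2.4795 W/m².
N₂O: 0.120 × (√322 − √278) = 0.120 × (17.9444 − 16.6733) = 0.120 × 1.2711 = 0.1525 W/m².
Total ΔF = 2.4795 + 0.1525 = 2.6320 W/m².

ΔF = 2.63 W/m²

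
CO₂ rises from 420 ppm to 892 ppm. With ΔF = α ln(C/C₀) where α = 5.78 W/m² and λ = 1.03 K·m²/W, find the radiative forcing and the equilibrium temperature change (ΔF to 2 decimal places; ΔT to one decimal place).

CO₂: 5.78 × ln(892/420) = 5.78 × ln(2.12381) = 5.78 × 0.75321 = 4.3536 W/m².
ΔT = λ ΔF = 1.03 × 4.35 = 4.4805 K.

ΔF = 4.35 W/m²; ΔT = 4.5 K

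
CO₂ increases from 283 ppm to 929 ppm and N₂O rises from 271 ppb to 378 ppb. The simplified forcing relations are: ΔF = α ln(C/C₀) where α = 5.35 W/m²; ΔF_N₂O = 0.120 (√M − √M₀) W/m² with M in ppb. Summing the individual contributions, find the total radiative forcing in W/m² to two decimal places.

ΔF = 6.72 W/m²

CO₂: 5.35 × ln(929/283) = 5.35 × ln(3.28269) = 5.35 × 1.18866 = 6.3593 W/m².
N₂O: 0.120 × (√378 − √271) = 0.120 × (19.4422 − 16.4621) = 0.120 × 2.9801 = 0.3576 W/m².
Total ΔF = 6.3593 + 0.3576 = 6.7169 W/m².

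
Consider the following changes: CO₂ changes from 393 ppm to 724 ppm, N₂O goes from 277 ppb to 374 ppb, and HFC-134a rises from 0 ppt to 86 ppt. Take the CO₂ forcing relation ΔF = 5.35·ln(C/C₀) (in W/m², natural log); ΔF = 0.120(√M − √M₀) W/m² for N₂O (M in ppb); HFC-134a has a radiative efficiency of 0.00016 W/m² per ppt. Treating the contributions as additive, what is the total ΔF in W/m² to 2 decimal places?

ΔF = 3.61 W/m²

CO₂: 5.35 × ln(724/393) = 5.35 × ln(1.84224) = 5.35 × 0.61098 = 3.2687 W/m².
N₂O: 0.120 × (√374 − √277) = 0.120 × (19.3391 − 16.6433) = 0.120 × 2.6958 = 0.3235 W/m².
HFC-134a: ΔF = 0.00016 × (86 − 0) = 0.00016 × 86 = 0.0138 W/m².
Total ΔF = 3.2687 + 0.3235 + 0.0138 = 3.6060 W/m².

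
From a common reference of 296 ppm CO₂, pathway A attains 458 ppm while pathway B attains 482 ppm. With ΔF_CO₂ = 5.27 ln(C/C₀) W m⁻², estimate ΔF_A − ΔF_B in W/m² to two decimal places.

ΔF_A − ΔF_B = -0.27 W/m²

ΔF_A = 5.27 ln(458/296) = 5.27 × 0.43651 = 2.3004 W/m².
ΔF_B = 5.27 ln(482/296) = 5.27 × 0.48758 = 2.5695 W/m².
Difference: 2.3004 − 2.5695 = -0.2691 W/m².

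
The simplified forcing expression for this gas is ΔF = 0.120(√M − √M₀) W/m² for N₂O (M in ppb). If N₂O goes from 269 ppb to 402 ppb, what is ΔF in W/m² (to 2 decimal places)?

N₂O: 0.120 × (√402 − √269) = 0.120 × (20.0499 − 16.4012) = 0.120 × 3.6487 = 0.4378 W/m².

ΔF = 0.44 W/m²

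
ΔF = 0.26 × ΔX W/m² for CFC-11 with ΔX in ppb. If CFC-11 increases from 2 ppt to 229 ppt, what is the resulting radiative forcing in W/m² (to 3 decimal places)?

ΔF = 0.059 W/m²

CFC-11: Δ = 229 − 2 = 227 ppt = 0.227 ppb; ΔF = 0.26 × 0.227 = 0.0590 W/m².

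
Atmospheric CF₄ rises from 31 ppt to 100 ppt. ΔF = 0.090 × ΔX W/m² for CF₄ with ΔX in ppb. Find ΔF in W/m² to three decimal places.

CF₄: Δ = 100 − 31 = 69 ppt = 0.069 ppb; ΔF = 0.090 × 0.069 = 0.0062 W/m².

ΔF = 0.006 W/m²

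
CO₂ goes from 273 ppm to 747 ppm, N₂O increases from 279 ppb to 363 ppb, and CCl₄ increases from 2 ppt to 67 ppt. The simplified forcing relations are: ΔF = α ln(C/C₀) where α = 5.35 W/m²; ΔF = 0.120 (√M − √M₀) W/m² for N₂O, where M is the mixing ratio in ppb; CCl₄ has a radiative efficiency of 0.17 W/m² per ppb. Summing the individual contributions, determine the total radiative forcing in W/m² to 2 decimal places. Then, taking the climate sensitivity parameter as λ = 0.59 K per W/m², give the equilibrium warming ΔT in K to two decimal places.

CO₂: 5.35 × ln(747/273) = 5.35 × ln(2.73626) = 5.35 × 1.00659 = 5.3853 W/m².
N₂O: 0.120 × (√363 − √279) = 0.120 × (19.0526 − 16.7033) = 0.120 × 2.3493 = 0.2819 W/m².
CCl₄: Δ = 67 − 2 = 65 ppt = 0.065 ppb; ΔF = 0.17 × 0.065 = 0.0111 W/m².
Total ΔF = 5.3853 + 0.2819 + 0.0111 = 5.6783 W/m².
ΔT = λ ΔF = 0.59 × 5.68 = 3.3512 K.

ΔF = 5.68 W/m²; ΔT = 3.35 K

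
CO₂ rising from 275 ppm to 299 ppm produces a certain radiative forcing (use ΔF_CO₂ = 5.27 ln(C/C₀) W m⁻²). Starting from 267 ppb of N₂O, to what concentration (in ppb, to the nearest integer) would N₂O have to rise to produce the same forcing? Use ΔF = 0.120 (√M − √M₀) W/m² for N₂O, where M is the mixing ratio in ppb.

M ≈ 401 ppb

CO₂ forcing: 5.27 × ln(299/275) = 5.27 × 0.083672 = 0.44095 W/m².
Set 0.120(√M − √267) = 0.44095: √M = 0.44095/0.120 + √267 = 3.6746 + 16.3401 = 20.0147.
M = (20.0147)² = 400.59 ppb.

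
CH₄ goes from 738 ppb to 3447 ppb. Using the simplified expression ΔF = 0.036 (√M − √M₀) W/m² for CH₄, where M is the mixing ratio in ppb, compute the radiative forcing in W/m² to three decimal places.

ΔF = 1.136 W/m²

CH₄: 0.036 × (√3447 − √738) = 0.036 × (58.7112 − 27.1662) = 0.036 × 31.5450 = 1.1356 W/m².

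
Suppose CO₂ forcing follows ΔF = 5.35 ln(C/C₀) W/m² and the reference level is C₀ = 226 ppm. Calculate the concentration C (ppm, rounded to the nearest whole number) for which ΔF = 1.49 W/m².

C ≈ 299 ppm

Set 5.35 ln(C/226) = 1.49, so ln(C/226) = 1.49/5.35 = 0.27850.
Then C/226 = e^0.27850 = 1.32115, giving C = 226 × 1.32115 = 298.58 ppm.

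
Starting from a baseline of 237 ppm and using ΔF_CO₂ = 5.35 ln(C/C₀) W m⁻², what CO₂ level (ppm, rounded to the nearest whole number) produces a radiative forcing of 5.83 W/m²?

Set 5.35 ln(C/237) = 5.83, so ln(C/237) = 5.83/5.35 = 1.08972.
Then C/237 = e^1.08972 = 2.97344, giving C = 237 × 2.97344 = 704.71 ppm.

C ≈ 705 ppm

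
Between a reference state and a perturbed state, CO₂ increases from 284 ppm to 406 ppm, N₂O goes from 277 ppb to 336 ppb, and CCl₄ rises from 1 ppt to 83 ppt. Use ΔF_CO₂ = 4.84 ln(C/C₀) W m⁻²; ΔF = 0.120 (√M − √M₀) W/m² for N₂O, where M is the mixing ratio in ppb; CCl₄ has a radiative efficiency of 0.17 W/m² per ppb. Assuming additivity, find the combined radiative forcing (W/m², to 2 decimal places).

CO₂: 4.84 × ln(406/284) = 4.84 × ln(1.42958) = 4.84 × 0.35738 = 1.7297 W/m².
N₂O: 0.120 × (√336 − √277) = 0.120 × (18.3303 − 16.6433) = 0.120 × 1.6870 = 0.2024 W/m².
CCl₄: Δ = 83 − 1 = 82 ppt = 0.082 ppb; ΔF = 0.17 × 0.082 = 0.0139 W/m².
Total ΔF = 1.7297 + 0.2024 + 0.0139 = 1.9460 W/m².

ΔF = 1.95 W/m²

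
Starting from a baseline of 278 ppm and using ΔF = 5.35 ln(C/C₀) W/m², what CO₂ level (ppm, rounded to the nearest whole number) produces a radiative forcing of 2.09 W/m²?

Set 5.35 ln(C/278) = 2.09, so ln(C/278) = 2.09/5.35 = 0.39065.
Then C/278 = e^0.39065 = 1.47794, giving C = 278 × 1.47794 = 410.87 ppm.

C ≈ 411 ppm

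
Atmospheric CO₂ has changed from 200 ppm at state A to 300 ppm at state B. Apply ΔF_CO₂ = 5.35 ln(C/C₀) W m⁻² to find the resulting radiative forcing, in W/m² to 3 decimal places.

CO₂: 5.35 × ln(300/200) = 5.35 × ln(1.50000) = 5.35 × 0.40547 = 2.1693 W/m².

ΔF = 2.169 W/m²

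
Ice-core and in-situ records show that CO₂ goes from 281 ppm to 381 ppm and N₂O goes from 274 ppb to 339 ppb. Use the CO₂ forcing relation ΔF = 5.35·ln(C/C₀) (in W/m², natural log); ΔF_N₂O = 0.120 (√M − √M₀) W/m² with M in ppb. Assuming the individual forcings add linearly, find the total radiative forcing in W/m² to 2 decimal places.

CO₂: 5.35 × ln(381/281) = 5.35 × ln(1.35587) = 5.35 × 0.30444 = 1.6288 W/m².
N₂O: 0.120 × (√339 − √274) = 0.120 × (18.4120 − 16.5529) = 0.120 × 1.8591 = 0.2231 W/m².
Total ΔF = 1.6288 + 0.2231 = 1.8519 W/m².

ΔF = 1.85 W/m²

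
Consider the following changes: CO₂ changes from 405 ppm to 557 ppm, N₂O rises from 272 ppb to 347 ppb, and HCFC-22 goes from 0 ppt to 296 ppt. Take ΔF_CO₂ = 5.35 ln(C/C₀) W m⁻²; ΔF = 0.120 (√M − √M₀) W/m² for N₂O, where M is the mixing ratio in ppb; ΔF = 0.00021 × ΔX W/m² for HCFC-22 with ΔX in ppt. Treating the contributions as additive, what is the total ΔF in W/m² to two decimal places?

CO₂: 5.35 × ln(557/405) = 5.35 × ln(1.37531) = 5.35 × 0.31868 = 1.7049 W/m².
N₂O: 0.120 × (√347 − √272) = 0.120 × (18.6279 − 16.4924) = 0.120 × 2.1355 = 0.2563 W/m².
HCFC-22: ΔF = 0.00021 × (296 − 0) = 0.00021 × 296 = 0.0622 W/m².
Total ΔF = 1.7049 + 0.2563 + 0.0622 = 2.0234 W/m².

ΔF = 2.02 W/m²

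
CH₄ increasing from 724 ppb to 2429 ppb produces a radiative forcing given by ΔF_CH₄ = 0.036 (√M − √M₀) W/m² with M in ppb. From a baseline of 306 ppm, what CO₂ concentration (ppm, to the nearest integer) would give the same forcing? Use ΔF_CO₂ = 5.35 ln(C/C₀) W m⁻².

C ≈ 356 ppm

CH₄ forcing: 0.036 × (√2429 − √724) = 0.036 × (49.2849 − 26.9072) = 0.036 × 22.3777 = 0.80560 W/m².
Set 5.35 ln(C/306) = 0.80560: ln(C/306) = 0.80560/5.35 = 0.15058, so C = 306 × e^0.15058 = 306 × 1.16251 = 355.73 ppm.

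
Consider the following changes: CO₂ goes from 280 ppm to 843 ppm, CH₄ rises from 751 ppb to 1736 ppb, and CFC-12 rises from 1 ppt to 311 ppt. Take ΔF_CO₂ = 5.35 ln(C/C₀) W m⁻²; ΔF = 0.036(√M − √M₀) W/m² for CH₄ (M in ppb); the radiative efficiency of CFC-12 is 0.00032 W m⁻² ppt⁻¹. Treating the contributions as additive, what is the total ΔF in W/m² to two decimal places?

ΔF = 6.51 W/m²

CO₂: 5.35 × ln(843/280) = 5.35 × ln(3.01071) = 5.35 × 1.10218 = 5.8967 W/m².
CH₄: 0.036 × (√1736 − √751) = 0.036 × (41.6653 − 27.4044) = 0.036 × 14.2609 = 0.5134 W/m².
CFC-12: ΔF = 0.00032 × (311 − 1) = 0.00032 × 310 = 0.0992 W/m².
Total ΔF = 5.8967 + 0.5134 + 0.0992 = 6.5093 W/m².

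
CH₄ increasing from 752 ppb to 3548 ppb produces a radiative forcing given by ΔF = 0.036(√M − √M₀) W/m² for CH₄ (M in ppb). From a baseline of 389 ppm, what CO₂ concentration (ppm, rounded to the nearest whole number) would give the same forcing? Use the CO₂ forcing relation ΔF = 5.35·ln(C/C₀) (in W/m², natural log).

CH₄ forcing: 0.036 × (√3548 − √752) = 0.036 × (59.5651 − 27.4226) = 0.036 × 32.1425 = 1.15713 W/m².
Set 5.35 ln(C/389) = 1.15713: ln(C/389) = 1.15713/5.35 = 0.21629, so C = 389 × e^0.21629 = 389 × 1.24146 = 482.93 ppm.

C ≈ 483 ppm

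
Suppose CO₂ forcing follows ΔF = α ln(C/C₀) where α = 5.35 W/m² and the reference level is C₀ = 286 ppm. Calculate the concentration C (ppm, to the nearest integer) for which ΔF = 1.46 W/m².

Set 5.35 ln(C/286) = 1.46, so ln(C/286) = 1.46/5.35 = 0.27290.
Then C/286 = e^0.27290 = 1.31377, giving C = 286 × 1.31377 = 375.74 ppm.

C ≈ 376 ppm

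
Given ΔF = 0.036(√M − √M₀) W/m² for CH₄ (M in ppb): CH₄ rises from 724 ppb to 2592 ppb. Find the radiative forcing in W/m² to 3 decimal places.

CH₄: 0.036 × (√2592 − √724) = 0.036 × (50.9117 − 26.9072) = 0.036 × 24.0045 = 0.8642 W/m².

ΔF = 0.864 W/m²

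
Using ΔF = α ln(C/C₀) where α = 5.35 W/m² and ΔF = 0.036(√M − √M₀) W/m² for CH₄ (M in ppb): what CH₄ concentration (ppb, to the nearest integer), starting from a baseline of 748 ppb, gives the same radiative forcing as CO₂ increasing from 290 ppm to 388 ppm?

M ≈ 4986 ppb

CO₂ forcing: 5.35 × ln(388/290) = 5.35 × 0.291124 = 1.55751 W/m².
Set 0.036(√M − √748) = 1.55751: √M = 1.55751/0.036 + √748 = 43.2642 + 27.3496 = 70.6138.
M = (70.6138)² = 4986.31 ppb.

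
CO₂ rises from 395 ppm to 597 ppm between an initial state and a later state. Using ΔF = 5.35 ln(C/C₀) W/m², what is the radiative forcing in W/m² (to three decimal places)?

CO₂: 5.35 × ln(597/395) = 5.35 × ln(1.51139) = 5.35 × 0.41303 = 2.2097 W/m².

ΔF = 2.210 W/m²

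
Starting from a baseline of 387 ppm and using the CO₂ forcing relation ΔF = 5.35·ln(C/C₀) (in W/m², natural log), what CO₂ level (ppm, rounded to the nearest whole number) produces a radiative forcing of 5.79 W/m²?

C ≈ 1142 ppm

Set 5.35 ln(C/387) = 5.79, so ln(C/387) = 5.79/5.35 = 1.08224.
Then C/387 = e^1.08224 = 2.95128, giving C = 387 × 2.95128 = 1142.15 ppm.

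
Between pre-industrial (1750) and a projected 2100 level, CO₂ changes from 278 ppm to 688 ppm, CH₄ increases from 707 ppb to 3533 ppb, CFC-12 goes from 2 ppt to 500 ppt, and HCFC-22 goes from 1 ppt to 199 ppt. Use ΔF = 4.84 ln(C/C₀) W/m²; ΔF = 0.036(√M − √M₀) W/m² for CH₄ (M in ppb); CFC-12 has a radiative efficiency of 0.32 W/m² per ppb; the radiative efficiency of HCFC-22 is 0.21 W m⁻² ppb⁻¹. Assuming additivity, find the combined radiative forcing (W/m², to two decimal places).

ΔF = 5.77 W/m²

CO₂: 4.84 × ln(688/278) = 4.84 × ln(2.47482) = 4.84 × 0.90617 = 4.3859 W/m².
CH₄: 0.036 × (√3533 − √707) = 0.036 × (59.4390 − 26.5895) = 0.036 × 32.8495 = 1.1826 W/m².
CFC-12: Δ = 500 − 2 = 498 ppt = 0.498 ppb; ΔF = 0.32 × 0.498 = 0.1594 W/m².
HCFC-22: Δ = 199 − 1 = 198 ppt = 0.198 ppb; ΔF = 0.21 × 0.198 = 0.0416 W/m².
Total ΔF = 4.3859 + 1.1826 + 0.1594 + 0.0416 = 5.7695 W/m².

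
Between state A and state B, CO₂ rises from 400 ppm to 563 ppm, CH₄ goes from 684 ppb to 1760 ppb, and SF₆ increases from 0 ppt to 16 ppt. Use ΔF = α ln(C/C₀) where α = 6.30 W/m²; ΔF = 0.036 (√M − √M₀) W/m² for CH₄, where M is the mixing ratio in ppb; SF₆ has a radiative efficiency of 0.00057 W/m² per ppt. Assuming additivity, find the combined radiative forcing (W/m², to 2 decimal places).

CO₂: 6.30 × ln(563/400) = 6.30 × ln(1.40750) = 6.30 × 0.34182 = 2.1535 W/m².
CH₄: 0.036 × (√1760 − √684) = 0.036 × (41.9524 − 26.1534) = 0.036 × 15.7990 = 0.5688 W/m².
SF₆: ΔF = 0.00057 × (16 − 0) = 0.00057 × 16 = 0.0091 W/m².
Total ΔF = 2.1535 + 0.5688 + 0.0091 = 2.7314 W/m².

ΔF = 2.73 W/m²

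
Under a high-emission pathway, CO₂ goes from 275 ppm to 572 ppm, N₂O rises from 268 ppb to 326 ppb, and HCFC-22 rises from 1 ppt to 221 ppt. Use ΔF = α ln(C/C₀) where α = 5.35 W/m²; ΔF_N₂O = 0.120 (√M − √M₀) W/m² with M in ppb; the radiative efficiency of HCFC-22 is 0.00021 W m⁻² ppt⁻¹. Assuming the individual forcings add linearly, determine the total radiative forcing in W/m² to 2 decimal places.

ΔF = 4.17 W/m²

CO₂: 5.35 × ln(572/275) = 5.35 × ln(2.08000) = 5.35 × 0.73237 = 3.9182 W/m².
N₂O: 0.120 × (√326 − √268) = 0.120 × (18.0555 − 16.3707) = 0.120 × 1.6848 = 0.2022 W/m².
HCFC-22: ΔF = 0.00021 × (221 − 1) = 0.00021 × 220 = 0.0462 W/m².
Total ΔF = 3.9182 + 0.2022 + 0.0462 = 4.1666 W/m².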